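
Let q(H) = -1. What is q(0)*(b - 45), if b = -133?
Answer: 178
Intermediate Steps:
q(0)*(b - 45) = -(-133 - 45) = -1*(-178) = 178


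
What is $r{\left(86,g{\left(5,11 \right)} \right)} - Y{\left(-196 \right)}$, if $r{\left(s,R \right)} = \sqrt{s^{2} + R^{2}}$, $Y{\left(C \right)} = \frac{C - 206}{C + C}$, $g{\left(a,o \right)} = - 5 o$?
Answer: $- \frac{201}{196} + \sqrt{10421} \approx 101.06$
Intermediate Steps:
$Y{\left(C \right)} = \frac{-206 + C}{2 C}$
$r{\left(s,R \right)} = \sqrt{R^{2} + s^{2}}$
$r{\left(86,g{\left(5,11 \right)} \right)} - Y{\left(-196 \right)} = \sqrt{\left(\left(-5\right) 11\right)^{2} + 86^{2}} - \frac{-206 - 196}{2 \left(-196\right)} = \sqrt{\left(-55\right)^{2} + 7396} - \frac{1}{2} \left(- \frac{1}{196}\right) \left(-402\right) = \sqrt{3025 + 7396} - \frac{201}{196} = \sqrt{10421} - \frac{201}{196} = - \frac{201}{196} + \sqrt{10421}$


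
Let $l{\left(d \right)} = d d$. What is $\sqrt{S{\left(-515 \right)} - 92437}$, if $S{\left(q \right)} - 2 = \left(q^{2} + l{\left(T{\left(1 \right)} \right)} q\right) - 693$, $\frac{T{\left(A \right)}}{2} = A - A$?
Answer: $\sqrt{172097} \approx 414.85$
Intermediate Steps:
$T{\left(A \right)} = 0$ ($T{\left(A \right)} = 2 \left(A - A\right) = 2 \cdot 0 = 0$)
$l{\left(d \right)} = d^{2}$
$S{\left(q \right)} = -691 + q^{2}$ ($S{\left(q \right)} = 2 - \left(693 - q^{2} - 0^{2} q\right) = 2 + \left(\left(q^{2} + 0 q\right) - 693\right) = 2 + \left(\left(q^{2} + 0\right) - 693\right) = 2 + \left(q^{2} - 693\right) = 2 + \left(-693 + q^{2}\right) = -691 + q^{2}$)
$\sqrt{S{\left(-515 \right)} - 92437} = \sqrt{\left(-691 + \left(-515\right)^{2}\right) - 92437} = \sqrt{\left(-691 + 265225\right) - 92437} = \sqrt{264534 - 92437} = \sqrt{172097}$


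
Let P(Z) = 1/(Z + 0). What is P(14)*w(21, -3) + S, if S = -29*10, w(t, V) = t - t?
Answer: -290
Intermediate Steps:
w(t, V) = 0
P(Z) = 1/Z
S = -290
P(14)*w(21, -3) + S = 0/14 - 290 = (1/14)*0 - 290 = 0 - 290 = -290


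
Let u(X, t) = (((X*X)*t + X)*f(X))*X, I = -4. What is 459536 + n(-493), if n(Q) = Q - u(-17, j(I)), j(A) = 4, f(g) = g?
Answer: 129872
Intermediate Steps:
u(X, t) = X²*(X + t*X²) (u(X, t) = (((X*X)*t + X)*X)*X = ((X²*t + X)*X)*X = ((t*X² + X)*X)*X = ((X + t*X²)*X)*X = (X*(X + t*X²))*X = X²*(X + t*X²))
n(Q) = -329171 + Q (n(Q) = Q - (-17)³*(1 - 17*4) = Q - (-4913)*(1 - 68) = Q - (-4913)*(-67) = Q - 1*329171 = Q - 329171 = -329171 + Q)
459536 + n(-493) = 459536 + (-329171 - 493) = 459536 - 329664 = 129872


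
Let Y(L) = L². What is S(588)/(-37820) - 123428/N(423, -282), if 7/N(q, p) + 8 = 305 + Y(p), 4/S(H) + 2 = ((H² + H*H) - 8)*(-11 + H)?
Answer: -5309453035746575888761/3772393322890 ≈ -1.4074e+9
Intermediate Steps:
S(H) = 4/(-2 + (-11 + H)*(-8 + 2*H²)) (S(H) = 4/(-2 + ((H² + H*H) - 8)*(-11 + H)) = 4/(-2 + ((H² + H²) - 8)*(-11 + H)) = 4/(-2 + (2*H² - 8)*(-11 + H)) = 4/(-2 + (-8 + 2*H²)*(-11 + H)) = 4/(-2 + (-11 + H)*(-8 + 2*H²)))
N(q, p) = 7/(297 + p²) (N(q, p) = 7/(-8 + (305 + p²)) = 7/(297 + p²))
S(588)/(-37820) - 123428/N(423, -282) = (2/(43 + 588³ - 11*588² - 4*588))/(-37820) - 123428/(7/(297 + (-282)²)) = (2/(43 + 203297472 - 11*345744 - 2352))*(-1/37820) - 123428/(7/(297 + 79524)) = (2/(43 + 203297472 - 3803184 - 2352))*(-1/37820) - 123428/(7/79821) = (2/199491979)*(-1/37820) - 123428/(7*(1/79821)) = (2*(1/199491979))*(-1/37820) - 123428/1/11403 = (2/199491979)*(-1/37820) - 123428*11403 = -1/3772393322890 - 1407449484 = -5309453035746575888761/3772393322890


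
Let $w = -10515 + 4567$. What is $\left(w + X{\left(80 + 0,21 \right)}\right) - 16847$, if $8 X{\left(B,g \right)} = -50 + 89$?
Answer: $- \frac{182321}{8} \approx -22790.0$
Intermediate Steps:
$w = -5948$
$X{\left(B,g \right)} = \frac{39}{8}$ ($X{\left(B,g \right)} = \frac{-50 + 89}{8} = \frac{1}{8} \cdot 39 = \frac{39}{8}$)
$\left(w + X{\left(80 + 0,21 \right)}\right) - 16847 = \left(-5948 + \frac{39}{8}\right) - 16847 = - \frac{47545}{8} - 16847 = - \frac{182321}{8}$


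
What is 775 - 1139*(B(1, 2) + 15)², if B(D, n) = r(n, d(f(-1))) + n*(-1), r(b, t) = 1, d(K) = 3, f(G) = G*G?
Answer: -222469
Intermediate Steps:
f(G) = G²
B(D, n) = 1 - n (B(D, n) = 1 + n*(-1) = 1 - n)
775 - 1139*(B(1, 2) + 15)² = 775 - 1139*((1 - 1*2) + 15)² = 775 - 1139*((1 - 2) + 15)² = 775 - 1139*(-1 + 15)² = 775 - 1139*14² = 775 - 1139*196 = 775 - 223244 = -222469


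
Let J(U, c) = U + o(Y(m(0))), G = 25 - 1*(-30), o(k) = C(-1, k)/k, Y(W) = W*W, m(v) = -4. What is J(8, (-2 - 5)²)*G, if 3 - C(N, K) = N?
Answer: 1815/4 ≈ 453.75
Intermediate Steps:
C(N, K) = 3 - N
Y(W) = W²
o(k) = 4/k (o(k) = (3 - 1*(-1))/k = (3 + 1)/k = 4/k)
G = 55 (G = 25 + 30 = 55)
J(U, c) = ¼ + U (J(U, c) = U + 4/((-4)²) = U + 4/16 = U + 4*(1/16) = U + ¼ = ¼ + U)
J(8, (-2 - 5)²)*G = (¼ + 8)*55 = (33/4)*55 = 1815/4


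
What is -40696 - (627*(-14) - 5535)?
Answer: -26383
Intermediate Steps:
-40696 - (627*(-14) - 5535) = -40696 - (-8778 - 5535) = -40696 - 1*(-14313) = -40696 + 14313 = -26383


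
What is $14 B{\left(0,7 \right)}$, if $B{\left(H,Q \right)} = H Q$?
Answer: $0$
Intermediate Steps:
$14 B{\left(0,7 \right)} = 14 \cdot 0 \cdot 7 = 14 \cdot 0 = 0$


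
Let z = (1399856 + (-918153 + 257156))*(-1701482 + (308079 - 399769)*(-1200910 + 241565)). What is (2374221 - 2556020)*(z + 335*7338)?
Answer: -11815210031230523266458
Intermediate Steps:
z = 64990511668290912 (z = (1399856 - 660997)*(-1701482 - 91690*(-959345)) = 738859*(-1701482 + 87962343050) = 738859*87960641568 = 64990511668290912)
(2374221 - 2556020)*(z + 335*7338) = (2374221 - 2556020)*(64990511668290912 + 335*7338) = -181799*(64990511668290912 + 2458230) = -181799*64990511670749142 = -11815210031230523266458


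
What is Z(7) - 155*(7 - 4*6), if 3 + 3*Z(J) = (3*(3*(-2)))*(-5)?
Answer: 2664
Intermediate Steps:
Z(J) = 29 (Z(J) = -1 + ((3*(3*(-2)))*(-5))/3 = -1 + ((3*(-6))*(-5))/3 = -1 + (-18*(-5))/3 = -1 + (⅓)*90 = -1 + 30 = 29)
Z(7) - 155*(7 - 4*6) = 29 - 155*(7 - 4*6) = 29 - 155*(7 - 24) = 29 - 155*(-17) = 29 + 2635 = 2664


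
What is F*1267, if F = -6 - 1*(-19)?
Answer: 16471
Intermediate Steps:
F = 13 (F = -6 + 19 = 13)
F*1267 = 13*1267 = 16471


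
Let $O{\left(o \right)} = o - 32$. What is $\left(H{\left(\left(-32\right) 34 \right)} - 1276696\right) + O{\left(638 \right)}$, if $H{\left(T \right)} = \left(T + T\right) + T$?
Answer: $-1279354$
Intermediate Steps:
$O{\left(o \right)} = -32 + o$
$H{\left(T \right)} = 3 T$ ($H{\left(T \right)} = 2 T + T = 3 T$)
$\left(H{\left(\left(-32\right) 34 \right)} - 1276696\right) + O{\left(638 \right)} = \left(3 \left(\left(-32\right) 34\right) - 1276696\right) + \left(-32 + 638\right) = \left(3 \left(-1088\right) - 1276696\right) + 606 = \left(-3264 - 1276696\right) + 606 = -1279960 + 606 = -1279354$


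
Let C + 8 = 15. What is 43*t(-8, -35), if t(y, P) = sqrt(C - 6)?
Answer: 43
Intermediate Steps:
C = 7 (C = -8 + 15 = 7)
t(y, P) = 1 (t(y, P) = sqrt(7 - 6) = sqrt(1) = 1)
43*t(-8, -35) = 43*1 = 43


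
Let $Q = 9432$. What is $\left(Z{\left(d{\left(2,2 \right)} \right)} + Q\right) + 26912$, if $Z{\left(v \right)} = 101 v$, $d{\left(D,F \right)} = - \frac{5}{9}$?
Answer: $\frac{326591}{9} \approx 36288.0$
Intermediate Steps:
$d{\left(D,F \right)} = - \frac{5}{9}$ ($d{\left(D,F \right)} = \left(-5\right) \frac{1}{9} = - \frac{5}{9}$)
$\left(Z{\left(d{\left(2,2 \right)} \right)} + Q\right) + 26912 = \left(101 \left(- \frac{5}{9}\right) + 9432\right) + 26912 = \left(- \frac{505}{9} + 9432\right) + 26912 = \frac{84383}{9} + 26912 = \frac{326591}{9}$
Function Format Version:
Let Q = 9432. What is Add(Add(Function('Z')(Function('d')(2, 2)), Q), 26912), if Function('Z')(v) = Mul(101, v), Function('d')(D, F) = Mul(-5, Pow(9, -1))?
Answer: Rational(326591, 9) ≈ 36288.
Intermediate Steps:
Function('d')(D, F) = Rational(-5, 9) (Function('d')(D, F) = Mul(-5, Rational(1, 9)) = Rational(-5, 9))
Add(Add(Function('Z')(Function('d')(2, 2)), Q), 26912) = Add(Add(Mul(101, Rational(-5, 9)), 9432), 26912) = Add(Add(Rational(-505, 9), 9432), 26912) = Add(Rational(84383, 9), 26912) = Rational(326591, 9)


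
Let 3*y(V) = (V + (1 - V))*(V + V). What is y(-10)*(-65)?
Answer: 1300/3 ≈ 433.33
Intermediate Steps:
y(V) = 2*V/3 (y(V) = ((V + (1 - V))*(V + V))/3 = (1*(2*V))/3 = (2*V)/3 = 2*V/3)
y(-10)*(-65) = ((⅔)*(-10))*(-65) = -20/3*(-65) = 1300/3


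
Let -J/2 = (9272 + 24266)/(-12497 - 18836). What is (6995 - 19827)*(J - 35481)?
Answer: 14264809532704/31333 ≈ 4.5526e+8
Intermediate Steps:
J = 67076/31333 (J = -2*(9272 + 24266)/(-12497 - 18836) = -67076/(-31333) = -67076*(-1)/31333 = -2*(-33538/31333) = 67076/31333 ≈ 2.1407)
(6995 - 19827)*(J - 35481) = (6995 - 19827)*(67076/31333 - 35481) = -12832*(-1111659097/31333) = 14264809532704/31333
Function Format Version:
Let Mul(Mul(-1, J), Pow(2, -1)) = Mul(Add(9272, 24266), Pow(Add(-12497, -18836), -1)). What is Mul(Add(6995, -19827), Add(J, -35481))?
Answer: Rational(14264809532704, 31333) ≈ 4.5526e+8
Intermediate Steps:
J = Rational(67076, 31333) (J = Mul(-2, Mul(Add(9272, 24266), Pow(Add(-12497, -18836), -1))) = Mul(-2, Mul(33538, Pow(-31333, -1))) = Mul(-2, Mul(33538, Rational(-1, 31333))) = Mul(-2, Rational(-33538, 31333)) = Rational(67076, 31333) ≈ 2.1407)
Mul(Add(6995, -19827), Add(J, -35481)) = Mul(Add(6995, -19827), Add(Rational(67076, 31333), -35481)) = Mul(-12832, Rational(-1111659097, 31333)) = Rational(14264809532704, 31333)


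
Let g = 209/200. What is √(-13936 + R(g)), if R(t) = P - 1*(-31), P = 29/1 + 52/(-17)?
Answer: 6*I*√111418/17 ≈ 117.81*I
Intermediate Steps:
g = 209/200 (g = 209*(1/200) = 209/200 ≈ 1.0450)
P = 441/17 (P = 29*1 + 52*(-1/17) = 29 - 52/17 = 441/17 ≈ 25.941)
R(t) = 968/17 (R(t) = 441/17 - 1*(-31) = 441/17 + 31 = 968/17)
√(-13936 + R(g)) = √(-13936 + 968/17) = √(-235944/17) = 6*I*√111418/17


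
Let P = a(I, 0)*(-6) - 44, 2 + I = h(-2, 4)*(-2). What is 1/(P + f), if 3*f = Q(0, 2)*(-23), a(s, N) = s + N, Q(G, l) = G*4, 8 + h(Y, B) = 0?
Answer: -1/128 ≈ -0.0078125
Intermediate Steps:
h(Y, B) = -8 (h(Y, B) = -8 + 0 = -8)
I = 14 (I = -2 - 8*(-2) = -2 + 16 = 14)
Q(G, l) = 4*G
a(s, N) = N + s
f = 0 (f = ((4*0)*(-23))/3 = (0*(-23))/3 = (1/3)*0 = 0)
P = -128 (P = (0 + 14)*(-6) - 44 = 14*(-6) - 44 = -84 - 44 = -128)
1/(P + f) = 1/(-128 + 0) = 1/(-128) = -1/128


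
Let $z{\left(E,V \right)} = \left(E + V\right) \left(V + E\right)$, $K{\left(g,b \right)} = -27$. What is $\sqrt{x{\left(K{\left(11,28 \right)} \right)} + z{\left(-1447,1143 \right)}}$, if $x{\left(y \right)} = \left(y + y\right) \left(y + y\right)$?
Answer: $2 \sqrt{23833} \approx 308.76$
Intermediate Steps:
$x{\left(y \right)} = 4 y^{2}$ ($x{\left(y \right)} = 2 y 2 y = 4 y^{2}$)
$z{\left(E,V \right)} = \left(E + V\right)^{2}$ ($z{\left(E,V \right)} = \left(E + V\right) \left(E + V\right) = \left(E + V\right)^{2}$)
$\sqrt{x{\left(K{\left(11,28 \right)} \right)} + z{\left(-1447,1143 \right)}} = \sqrt{4 \left(-27\right)^{2} + \left(-1447 + 1143\right)^{2}} = \sqrt{4 \cdot 729 + \left(-304\right)^{2}} = \sqrt{2916 + 92416} = \sqrt{95332} = 2 \sqrt{23833}$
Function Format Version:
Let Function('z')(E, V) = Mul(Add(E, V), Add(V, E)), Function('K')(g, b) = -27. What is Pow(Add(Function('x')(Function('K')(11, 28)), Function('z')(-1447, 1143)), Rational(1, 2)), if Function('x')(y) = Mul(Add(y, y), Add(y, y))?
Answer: Mul(2, Pow(23833, Rational(1, 2))) ≈ 308.76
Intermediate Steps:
Function('x')(y) = Mul(4, Pow(y, 2)) (Function('x')(y) = Mul(Mul(2, y), Mul(2, y)) = Mul(4, Pow(y, 2)))
Function('z')(E, V) = Pow(Add(E, V), 2) (Function('z')(E, V) = Mul(Add(E, V), Add(E, V)) = Pow(Add(E, V), 2))
Pow(Add(Function('x')(Function('K')(11, 28)), Function('z')(-1447, 1143)), Rational(1, 2)) = Pow(Add(Mul(4, Pow(-27, 2)), Pow(Add(-1447, 1143), 2)), Rational(1, 2)) = Pow(Add(Mul(4, 729), Pow(-304, 2)), Rational(1, 2)) = Pow(Add(2916, 92416), Rational(1, 2)) = Pow(95332, Rational(1, 2)) = Mul(2, Pow(23833, Rational(1, 2)))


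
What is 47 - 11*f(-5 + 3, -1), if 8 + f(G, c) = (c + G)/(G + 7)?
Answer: 708/5 ≈ 141.60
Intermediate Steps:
f(G, c) = -8 + (G + c)/(7 + G) (f(G, c) = -8 + (c + G)/(G + 7) = -8 + (G + c)/(7 + G))
47 - 11*f(-5 + 3, -1) = 47 - 11*(-56 - 1 - 7*(-5 + 3))/(7 + (-5 + 3)) = 47 - 11*(-56 - 1 - 7*(-2))/(7 - 2) = 47 - 11*(-56 - 1 + 14)/5 = 47 - 11*(-43)/5 = 47 - 11*(-43/5) = 47 + 473/5 = 708/5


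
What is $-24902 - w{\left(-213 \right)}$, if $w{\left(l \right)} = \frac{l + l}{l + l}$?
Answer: $-24903$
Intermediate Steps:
$w{\left(l \right)} = 1$ ($w{\left(l \right)} = \frac{2 l}{2 l} = 2 l \frac{1}{2 l} = 1$)
$-24902 - w{\left(-213 \right)} = -24902 - 1 = -24903$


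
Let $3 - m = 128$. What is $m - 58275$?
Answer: $-58400$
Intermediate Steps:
$m = -125$ ($m = 3 - 128 = -125$)
$m - 58275 = -125 - 58275 = -58400$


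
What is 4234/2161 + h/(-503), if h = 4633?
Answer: -7882211/1086983 ≈ -7.2515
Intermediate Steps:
4234/2161 + h/(-503) = 4234/2161 + 4633/(-503) = 4234*(1/2161) + 4633*(-1/503) = 4234/2161 - 4633/503 = -7882211/1086983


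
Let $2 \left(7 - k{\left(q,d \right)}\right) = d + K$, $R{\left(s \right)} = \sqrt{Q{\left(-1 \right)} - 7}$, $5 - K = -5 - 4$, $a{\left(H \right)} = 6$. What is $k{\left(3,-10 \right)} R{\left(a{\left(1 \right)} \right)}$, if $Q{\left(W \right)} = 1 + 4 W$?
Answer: $5 i \sqrt{10} \approx 15.811 i$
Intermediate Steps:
$K = 14$ ($K = 5 - \left(-5 - 4\right) = 5 - -9 = 5 + 9 = 14$)
$R{\left(s \right)} = i \sqrt{10}$ ($R{\left(s \right)} = \sqrt{\left(1 + 4 \left(-1\right)\right) - 7} = \sqrt{\left(1 - 4\right) - 7} = \sqrt{-3 - 7} = \sqrt{-10} = i \sqrt{10}$)
$k{\left(q,d \right)} = - \frac{d}{2}$ ($k{\left(q,d \right)} = 7 - \frac{d + 14}{2} = 7 - \frac{14 + d}{2} = 7 - \left(7 + \frac{d}{2}\right) = - \frac{d}{2}$)
$k{\left(3,-10 \right)} R{\left(a{\left(1 \right)} \right)} = \left(- \frac{1}{2}\right) \left(-10\right) i \sqrt{10} = 5 i \sqrt{10}$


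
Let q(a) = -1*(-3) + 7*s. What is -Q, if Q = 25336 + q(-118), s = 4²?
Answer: -25451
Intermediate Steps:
s = 16
q(a) = 115 (q(a) = -1*(-3) + 7*16 = 3 + 112 = 115)
Q = 25451 (Q = 25336 + 115 = 25451)
-Q = -1*25451 = -25451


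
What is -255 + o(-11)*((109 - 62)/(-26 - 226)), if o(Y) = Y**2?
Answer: -69947/252 ≈ -277.57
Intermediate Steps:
-255 + o(-11)*((109 - 62)/(-26 - 226)) = -255 + (-11)**2*((109 - 62)/(-26 - 226)) = -255 + 121*(47/(-252)) = -255 + 121*(47*(-1/252)) = -255 + 121*(-47/252) = -255 - 5687/252 = -69947/252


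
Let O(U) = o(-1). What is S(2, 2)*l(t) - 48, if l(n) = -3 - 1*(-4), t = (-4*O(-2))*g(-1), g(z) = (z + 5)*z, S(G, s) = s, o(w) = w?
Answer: -46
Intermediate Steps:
O(U) = -1
g(z) = z*(5 + z) (g(z) = (5 + z)*z = z*(5 + z))
t = -16 (t = (-4*(-1))*(-(5 - 1)) = 4*(-1*4) = 4*(-4) = -16)
l(n) = 1 (l(n) = -3 + 4 = 1)
S(2, 2)*l(t) - 48 = 2*1 - 48 = 2 - 48 = -46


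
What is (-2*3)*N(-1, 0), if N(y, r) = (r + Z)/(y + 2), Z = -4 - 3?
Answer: 42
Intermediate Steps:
Z = -7
N(y, r) = (-7 + r)/(2 + y) (N(y, r) = (r - 7)/(y + 2) = (-7 + r)/(2 + y))
(-2*3)*N(-1, 0) = (-2*3)*((-7 + 0)/(2 - 1)) = -6*(-7)/1 = -6*(-7) = 42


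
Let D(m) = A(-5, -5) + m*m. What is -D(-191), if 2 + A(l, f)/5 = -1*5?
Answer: -36446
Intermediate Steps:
A(l, f) = -35 (A(l, f) = -10 + 5*(-1*5) = -10 + 5*(-5) = -10 - 25 = -35)
D(m) = -35 + m² (D(m) = -35 + m*m = -35 + m²)
-D(-191) = -(-35 + (-191)²) = -(-35 + 36481) = -1*36446 = -36446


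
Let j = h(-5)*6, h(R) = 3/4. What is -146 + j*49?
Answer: 149/2 ≈ 74.500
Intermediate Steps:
h(R) = 3/4 (h(R) = 3*(1/4) = 3/4)
j = 9/2 (j = (3/4)*6 = 9/2 ≈ 4.5000)
-146 + j*49 = -146 + (9/2)*49 = -146 + 441/2 = 149/2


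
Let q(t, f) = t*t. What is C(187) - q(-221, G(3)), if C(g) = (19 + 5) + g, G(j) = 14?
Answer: -48630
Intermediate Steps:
C(g) = 24 + g
q(t, f) = t**2
C(187) - q(-221, G(3)) = (24 + 187) - 1*(-221)**2 = 211 - 1*48841 = 211 - 48841 = -48630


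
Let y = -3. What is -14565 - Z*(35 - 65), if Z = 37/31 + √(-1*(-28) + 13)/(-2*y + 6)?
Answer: -450405/31 + 5*√41/2 ≈ -14513.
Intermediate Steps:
Z = 37/31 + √41/12 (Z = 37/31 + √(-1*(-28) + 13)/(-2*(-3) + 6) = 37*(1/31) + √(28 + 13)/(6 + 6) = 37/31 + √41/12 ≈ 1.7271)
-14565 - Z*(35 - 65) = -14565 - (37/31 + √41/12)*(35 - 65) = -14565 - (37/31 + √41/12)*(-30) = -14565 - (-1110/31 - 5*√41/2) = -14565 + (1110/31 + 5*√41/2) = -450405/31 + 5*√41/2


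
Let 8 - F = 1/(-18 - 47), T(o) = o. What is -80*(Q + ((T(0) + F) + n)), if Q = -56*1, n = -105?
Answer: 159104/13 ≈ 12239.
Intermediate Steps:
F = 521/65 (F = 8 - 1/(-18 - 47) = 8 - 1/(-65) = 8 - 1*(-1/65) = 8 + 1/65 = 521/65 ≈ 8.0154)
Q = -56
-80*(Q + ((T(0) + F) + n)) = -80*(-56 + ((0 + 521/65) - 105)) = -80*(-56 + (521/65 - 105)) = -80*(-56 - 6304/65) = -80*(-9944/65) = 159104/13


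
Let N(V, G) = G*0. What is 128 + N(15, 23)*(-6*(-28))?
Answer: 128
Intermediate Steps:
N(V, G) = 0
128 + N(15, 23)*(-6*(-28)) = 128 + 0*(-6*(-28)) = 128 + 0*168 = 128 + 0 = 128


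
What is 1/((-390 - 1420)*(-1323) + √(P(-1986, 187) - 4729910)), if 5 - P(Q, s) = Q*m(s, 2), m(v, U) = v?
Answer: 798210/1911419065141 - I*√4358523/5734257195423 ≈ 4.176e-7 - 3.6408e-10*I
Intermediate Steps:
P(Q, s) = 5 - Q*s
1/((-390 - 1420)*(-1323) + √(P(-1986, 187) - 4729910)) = 1/((-390 - 1420)*(-1323) + √((5 - 1*(-1986)*187) - 4729910)) = 1/(-1810*(-1323) + √((5 + 371382) - 4729910)) = 1/(2394630 + √(371387 - 4729910)) = 1/(2394630 + √(-4358523)) = 1/(2394630 + I*√4358523)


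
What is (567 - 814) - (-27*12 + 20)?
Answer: 57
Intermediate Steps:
(567 - 814) - (-27*12 + 20) = -247 - (-324 + 20) = -247 - 1*(-304) = -247 + 304 = 57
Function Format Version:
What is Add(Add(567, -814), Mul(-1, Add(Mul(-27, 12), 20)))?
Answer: 57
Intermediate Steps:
Add(Add(567, -814), Mul(-1, Add(Mul(-27, 12), 20))) = Add(-247, Mul(-1, Add(-324, 20))) = Add(-247, Mul(-1, -304)) = Add(-247, 304) = 57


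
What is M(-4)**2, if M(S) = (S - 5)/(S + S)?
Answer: 81/64 ≈ 1.2656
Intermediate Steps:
M(S) = (-5 + S)/(2*S) (M(S) = (-5 + S)/((2*S)) = (-5 + S)*(1/(2*S)) = (-5 + S)/(2*S))
M(-4)**2 = ((1/2)*(-5 - 4)/(-4))**2 = ((1/2)*(-1/4)*(-9))**2 = (9/8)**2 = 81/64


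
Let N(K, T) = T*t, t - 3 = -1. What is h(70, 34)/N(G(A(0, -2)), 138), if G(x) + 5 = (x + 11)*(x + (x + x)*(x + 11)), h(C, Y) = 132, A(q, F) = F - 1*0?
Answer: 11/23 ≈ 0.47826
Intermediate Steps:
A(q, F) = F (A(q, F) = F + 0 = F)
t = 2 (t = 3 - 1 = 2)
G(x) = -5 + (11 + x)*(x + 2*x*(11 + x)) (G(x) = -5 + (x + 11)*(x + (x + x)*(x + 11)) = -5 + (11 + x)*(x + (2*x)*(11 + x)) = -5 + (11 + x)*(x + 2*x*(11 + x)))
N(K, T) = 2*T (N(K, T) = T*2 = 2*T)
h(70, 34)/N(G(A(0, -2)), 138) = 132/((2*138)) = 132/276 = 132*(1/276) = 11/23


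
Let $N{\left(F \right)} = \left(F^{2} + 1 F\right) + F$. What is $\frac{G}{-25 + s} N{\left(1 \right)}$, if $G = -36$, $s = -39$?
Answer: $\frac{27}{16} \approx 1.6875$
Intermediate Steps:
$N{\left(F \right)} = F^{2} + 2 F$ ($N{\left(F \right)} = \left(F^{2} + F\right) + F = \left(F + F^{2}\right) + F = F^{2} + 2 F$)
$\frac{G}{-25 + s} N{\left(1 \right)} = - \frac{36}{-25 - 39} \cdot 1 \left(2 + 1\right) = - \frac{36}{-64} \cdot 1 \cdot 3 = \left(-36\right) \left(- \frac{1}{64}\right) 3 = \frac{9}{16} \cdot 3 = \frac{27}{16}$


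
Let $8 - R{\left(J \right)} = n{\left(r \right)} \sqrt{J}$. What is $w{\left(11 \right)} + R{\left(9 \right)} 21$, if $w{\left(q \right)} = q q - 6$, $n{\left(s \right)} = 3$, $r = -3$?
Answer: $94$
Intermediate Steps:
$w{\left(q \right)} = -6 + q^{2}$ ($w{\left(q \right)} = q^{2} - 6 = -6 + q^{2}$)
$R{\left(J \right)} = 8 - 3 \sqrt{J}$
$w{\left(11 \right)} + R{\left(9 \right)} 21 = \left(-6 + 11^{2}\right) + \left(8 - 3 \sqrt{9}\right) 21 = \left(-6 + 121\right) + \left(8 - 9\right) 21 = 115 + \left(8 - 9\right) 21 = 115 - 21 = 94$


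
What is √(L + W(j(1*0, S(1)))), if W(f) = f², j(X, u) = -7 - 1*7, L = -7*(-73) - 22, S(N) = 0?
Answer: √685 ≈ 26.173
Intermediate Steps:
L = 489 (L = 511 - 22 = 489)
j(X, u) = -14 (j(X, u) = -7 - 7 = -14)
√(L + W(j(1*0, S(1)))) = √(489 + (-14)²) = √(489 + 196) = √685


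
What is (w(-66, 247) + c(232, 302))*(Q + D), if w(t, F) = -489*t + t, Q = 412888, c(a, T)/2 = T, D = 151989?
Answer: 18534744124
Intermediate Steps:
c(a, T) = 2*T
w(t, F) = -488*t
(w(-66, 247) + c(232, 302))*(Q + D) = (-488*(-66) + 2*302)*(412888 + 151989) = (32208 + 604)*564877 = 32812*564877 = 18534744124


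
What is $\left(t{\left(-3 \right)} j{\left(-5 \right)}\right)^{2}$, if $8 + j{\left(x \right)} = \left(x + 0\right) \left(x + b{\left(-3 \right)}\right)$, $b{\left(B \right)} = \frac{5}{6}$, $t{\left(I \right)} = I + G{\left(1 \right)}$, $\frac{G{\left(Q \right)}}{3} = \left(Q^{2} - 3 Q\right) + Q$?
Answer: $5929$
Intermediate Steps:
$G{\left(Q \right)} = - 6 Q + 3 Q^{2}$ ($G{\left(Q \right)} = 3 \left(\left(Q^{2} - 3 Q\right) + Q\right) = 3 \left(Q^{2} - 2 Q\right) = - 6 Q + 3 Q^{2}$)
$t{\left(I \right)} = -3 + I$ ($t{\left(I \right)} = I + 3 \cdot 1 \left(-2 + 1\right) = I + 3 \cdot 1 \left(-1\right) = I - 3 = -3 + I$)
$b{\left(B \right)} = \frac{5}{6}$ ($b{\left(B \right)} = 5 \cdot \frac{1}{6} = \frac{5}{6}$)
$j{\left(x \right)} = -8 + x \left(\frac{5}{6} + x\right)$ ($j{\left(x \right)} = -8 + \left(x + 0\right) \left(x + \frac{5}{6}\right) = -8 + x \left(\frac{5}{6} + x\right)$)
$\left(t{\left(-3 \right)} j{\left(-5 \right)}\right)^{2} = \left(\left(-3 - 3\right) \left(-8 + \left(-5\right)^{2} + \frac{5}{6} \left(-5\right)\right)\right)^{2} = \left(- 6 \left(-8 + 25 - \frac{25}{6}\right)\right)^{2} = \left(\left(-6\right) \frac{77}{6}\right)^{2} = \left(-77\right)^{2} = 5929$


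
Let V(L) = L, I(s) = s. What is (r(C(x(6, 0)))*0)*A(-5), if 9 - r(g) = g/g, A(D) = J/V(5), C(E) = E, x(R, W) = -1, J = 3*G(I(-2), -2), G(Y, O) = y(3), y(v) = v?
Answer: 0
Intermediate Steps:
G(Y, O) = 3
J = 9 (J = 3*3 = 9)
A(D) = 9/5
r(g) = 8 (r(g) = 9 - g/g = 9 - 1*1 = 9 - 1 = 8)
(r(C(x(6, 0)))*0)*A(-5) = (8*0)*(9/5) = 0*(9/5) = 0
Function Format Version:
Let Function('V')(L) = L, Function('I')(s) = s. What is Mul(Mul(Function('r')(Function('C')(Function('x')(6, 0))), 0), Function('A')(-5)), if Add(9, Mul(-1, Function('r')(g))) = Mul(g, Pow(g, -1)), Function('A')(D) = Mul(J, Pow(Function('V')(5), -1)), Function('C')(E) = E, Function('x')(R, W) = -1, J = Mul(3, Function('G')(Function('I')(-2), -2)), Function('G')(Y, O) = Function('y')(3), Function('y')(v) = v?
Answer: 0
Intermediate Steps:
Function('G')(Y, O) = 3
J = 9 (J = Mul(3, 3) = 9)
Function('A')(D) = Rational(9, 5) (Function('A')(D) = Mul(9, Pow(5, -1)) = Mul(9, Rational(1, 5)) = Rational(9, 5))
Function('r')(g) = 8 (Function('r')(g) = Add(9, Mul(-1, Mul(g, Pow(g, -1)))) = Add(9, Mul(-1, 1)) = Add(9, -1) = 8)
Mul(Mul(Function('r')(Function('C')(Function('x')(6, 0))), 0), Function('A')(-5)) = Mul(Mul(8, 0), Rational(9, 5)) = Mul(0, Rational(9, 5)) = 0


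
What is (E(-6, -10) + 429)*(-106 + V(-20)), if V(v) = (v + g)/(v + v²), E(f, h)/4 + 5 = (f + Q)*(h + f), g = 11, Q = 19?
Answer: 17042247/380 ≈ 44848.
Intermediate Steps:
E(f, h) = -20 + 4*(19 + f)*(f + h) (E(f, h) = -20 + 4*((f + 19)*(h + f)) = -20 + 4*((19 + f)*(f + h)) = -20 + 4*(19 + f)*(f + h))
V(v) = (11 + v)/(v + v²) (V(v) = (v + 11)/(v + v²) = (11 + v)/(v + v²))
(E(-6, -10) + 429)*(-106 + V(-20)) = ((-20 + 4*(-6)² + 76*(-6) + 76*(-10) + 4*(-6)*(-10)) + 429)*(-106 + (11 - 20)/((-20)*(1 - 20))) = ((-20 + 4*36 - 456 - 760 + 240) + 429)*(-106 - 1/20*(-9)/(-19)) = ((-20 + 144 - 456 - 760 + 240) + 429)*(-106 - 1/20*(-1/19)*(-9)) = (-852 + 429)*(-106 - 9/380) = -423*(-40289/380) = 17042247/380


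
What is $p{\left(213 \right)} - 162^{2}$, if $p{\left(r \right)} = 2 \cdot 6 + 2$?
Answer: $-26230$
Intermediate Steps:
$p{\left(r \right)} = 14$ ($p{\left(r \right)} = 12 + 2 = 14$)
$p{\left(213 \right)} - 162^{2} = 14 - 162^{2} = 14 - 26244 = -26230$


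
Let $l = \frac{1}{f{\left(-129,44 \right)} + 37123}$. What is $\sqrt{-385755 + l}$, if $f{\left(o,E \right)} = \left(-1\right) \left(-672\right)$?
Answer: $\frac{4 i \sqrt{34439773026005}}{37795} \approx 621.09 i$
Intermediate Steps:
$f{\left(o,E \right)} = 672$
$l = \frac{1}{37795}$ ($l = \frac{1}{672 + 37123} = \frac{1}{37795} \approx 2.6459 \cdot 10^{-5}$)
$\sqrt{-385755 + l} = \sqrt{-385755 + \frac{1}{37795}} = \sqrt{- \frac{14579610224}{37795}} = \frac{4 i \sqrt{34439773026005}}{37795}$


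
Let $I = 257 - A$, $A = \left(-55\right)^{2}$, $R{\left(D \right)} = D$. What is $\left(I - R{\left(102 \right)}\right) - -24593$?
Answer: $21723$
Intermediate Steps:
$A = 3025$
$I = -2768$ ($I = 257 - 3025 = -2768$)
$\left(I - R{\left(102 \right)}\right) - -24593 = \left(-2768 - 102\right) - -24593 = \left(-2768 - 102\right) + 24593 = -2870 + 24593 = 21723$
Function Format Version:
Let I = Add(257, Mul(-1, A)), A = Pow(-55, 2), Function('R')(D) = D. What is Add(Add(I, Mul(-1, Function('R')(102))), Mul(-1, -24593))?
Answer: 21723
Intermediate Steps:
A = 3025
I = -2768 (I = Add(257, Mul(-1, 3025)) = Add(257, -3025) = -2768)
Add(Add(I, Mul(-1, Function('R')(102))), Mul(-1, -24593)) = Add(Add(-2768, Mul(-1, 102)), Mul(-1, -24593)) = Add(Add(-2768, -102), 24593) = Add(-2870, 24593) = 21723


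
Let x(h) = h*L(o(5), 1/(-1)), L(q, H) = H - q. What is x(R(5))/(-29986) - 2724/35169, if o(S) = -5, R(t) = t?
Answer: -13730874/175762939 ≈ -0.078122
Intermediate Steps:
x(h) = 4*h (x(h) = h*(1/(-1) - 1*(-5)) = h*(-1 + 5) = h*4 = 4*h)
x(R(5))/(-29986) - 2724/35169 = (4*5)/(-29986) - 2724/35169 = 20*(-1/29986) - 2724*1/35169 = -10/14993 - 908/11723 = -13730874/175762939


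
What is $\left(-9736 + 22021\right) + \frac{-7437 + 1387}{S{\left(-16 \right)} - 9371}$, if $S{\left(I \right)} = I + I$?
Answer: $\frac{115521905}{9403} \approx 12286.0$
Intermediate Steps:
$S{\left(I \right)} = 2 I$
$\left(-9736 + 22021\right) + \frac{-7437 + 1387}{S{\left(-16 \right)} - 9371} = \left(-9736 + 22021\right) + \frac{-7437 + 1387}{2 \left(-16\right) - 9371} = 12285 - \frac{6050}{-32 - 9371} = 12285 - \frac{6050}{-9403} = 12285 - - \frac{6050}{9403} = 12285 + \frac{6050}{9403} = \frac{115521905}{9403}$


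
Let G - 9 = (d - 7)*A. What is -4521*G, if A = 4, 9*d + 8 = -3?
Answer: 324005/3 ≈ 1.0800e+5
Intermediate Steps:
d = -11/9 (d = -8/9 + (⅑)*(-3) = -8/9 - ⅓ = -11/9 ≈ -1.2222)
G = -215/9 (G = 9 + (-11/9 - 7)*4 = 9 - 74/9*4 = 9 - 296/9 = -215/9 ≈ -23.889)
-4521*G = -4521*(-215/9) = 324005/3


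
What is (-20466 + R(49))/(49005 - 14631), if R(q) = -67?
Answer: -20533/34374 ≈ -0.59734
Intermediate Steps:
(-20466 + R(49))/(49005 - 14631) = (-20466 - 67)/(49005 - 14631) = -20533/34374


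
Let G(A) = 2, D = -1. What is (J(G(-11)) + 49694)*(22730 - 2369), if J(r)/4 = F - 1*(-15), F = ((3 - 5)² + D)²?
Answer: 1013774190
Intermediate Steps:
F = 9 (F = ((3 - 5)² - 1)² = ((-2)² - 1)² = (4 - 1)² = 3² = 9)
J(r) = 96 (J(r) = 4*(9 - 1*(-15)) = 4*(9 + 15) = 4*24 = 96)
(J(G(-11)) + 49694)*(22730 - 2369) = (96 + 49694)*(22730 - 2369) = 49790*20361 = 1013774190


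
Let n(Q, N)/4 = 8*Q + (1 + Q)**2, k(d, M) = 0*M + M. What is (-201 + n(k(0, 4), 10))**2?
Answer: 729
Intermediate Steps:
k(d, M) = M (k(d, M) = 0 + M = M)
n(Q, N) = 4*(1 + Q)**2 + 32*Q (n(Q, N) = 4*(8*Q + (1 + Q)**2) = 4*((1 + Q)**2 + 8*Q) = 4*(1 + Q)**2 + 32*Q)
(-201 + n(k(0, 4), 10))**2 = (-201 + (4*(1 + 4)**2 + 32*4))**2 = (-201 + (4*5**2 + 128))**2 = (-201 + (4*25 + 128))**2 = (-201 + (100 + 128))**2 = (-201 + 228)**2 = 27**2 = 729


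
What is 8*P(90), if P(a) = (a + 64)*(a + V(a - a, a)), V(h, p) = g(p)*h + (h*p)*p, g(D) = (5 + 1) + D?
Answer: 110880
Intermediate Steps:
g(D) = 6 + D
V(h, p) = h*p² + h*(6 + p) (V(h, p) = (6 + p)*h + (h*p)*p = h*(6 + p) + h*p² = h*p² + h*(6 + p))
P(a) = a*(64 + a) (P(a) = (a + 64)*(a + (a - a)*(6 + a + a²)) = (64 + a)*(a + 0*(6 + a + a²)) = (64 + a)*(a + 0) = (64 + a)*a = a*(64 + a))
8*P(90) = 8*(90*(64 + 90)) = 8*(90*154) = 8*13860 = 110880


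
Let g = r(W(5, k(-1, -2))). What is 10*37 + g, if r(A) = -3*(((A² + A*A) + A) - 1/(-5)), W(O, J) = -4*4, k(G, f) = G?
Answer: -5593/5 ≈ -1118.6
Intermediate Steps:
W(O, J) = -16
r(A) = -⅗ - 6*A² - 3*A (r(A) = -3*(((A² + A²) + A) - 1*(-⅕)) = -3*((2*A² + A) + ⅕) = -3*((A + 2*A²) + ⅕) = -3*(⅕ + A + 2*A²) = -⅗ - 6*A² - 3*A)
g = -7443/5 (g = -⅗ - 6*(-16)² - 3*(-16) = -⅗ - 6*256 + 48 = -⅗ - 1536 + 48 = -7443/5 ≈ -1488.6)
10*37 + g = 10*37 - 7443/5 = 370 - 7443/5 = -5593/5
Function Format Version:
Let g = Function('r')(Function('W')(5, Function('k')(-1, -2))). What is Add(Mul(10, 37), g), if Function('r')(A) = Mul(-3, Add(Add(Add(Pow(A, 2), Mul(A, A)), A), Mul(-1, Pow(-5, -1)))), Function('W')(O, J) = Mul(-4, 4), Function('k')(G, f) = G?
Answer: Rational(-5593, 5) ≈ -1118.6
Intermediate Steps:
Function('W')(O, J) = -16
Function('r')(A) = Add(Rational(-3, 5), Mul(-6, Pow(A, 2)), Mul(-3, A)) (Function('r')(A) = Mul(-3, Add(Add(Add(Pow(A, 2), Pow(A, 2)), A), Mul(-1, Rational(-1, 5)))) = Mul(-3, Add(Add(Mul(2, Pow(A, 2)), A), Rational(1, 5))) = Mul(-3, Add(Add(A, Mul(2, Pow(A, 2))), Rational(1, 5))) = Mul(-3, Add(Rational(1, 5), A, Mul(2, Pow(A, 2)))) = Add(Rational(-3, 5), Mul(-6, Pow(A, 2)), Mul(-3, A)))
g = Rational(-7443, 5) (g = Add(Rational(-3, 5), Mul(-6, Pow(-16, 2)), Mul(-3, -16)) = Add(Rational(-3, 5), Mul(-6, 256), 48) = Add(Rational(-3, 5), -1536, 48) = Rational(-7443, 5) ≈ -1488.6)
Add(Mul(10, 37), g) = Add(Mul(10, 37), Rational(-7443, 5)) = Add(370, Rational(-7443, 5)) = Rational(-5593, 5)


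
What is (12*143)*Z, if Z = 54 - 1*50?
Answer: 6864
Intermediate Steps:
Z = 4 (Z = 54 - 50 = 4)
(12*143)*Z = (12*143)*4 = 1716*4 = 6864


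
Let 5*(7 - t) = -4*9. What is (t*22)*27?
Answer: 42174/5 ≈ 8434.8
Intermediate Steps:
t = 71/5 (t = 7 - (-4)*9/5 = 7 - ⅕*(-36) = 7 + 36/5 = 71/5 ≈ 14.200)
(t*22)*27 = ((71/5)*22)*27 = (1562/5)*27 = 42174/5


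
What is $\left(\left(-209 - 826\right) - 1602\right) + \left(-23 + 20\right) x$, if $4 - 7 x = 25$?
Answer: $-2628$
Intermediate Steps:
$x = -3$ ($x = \frac{4}{7} - \frac{25}{7} = -3$)
$\left(\left(-209 - 826\right) - 1602\right) + \left(-23 + 20\right) x = \left(\left(-209 - 826\right) - 1602\right) + \left(-23 + 20\right) \left(-3\right) = \left(-1035 - 1602\right) - -9 = -2637 + 9 = -2628$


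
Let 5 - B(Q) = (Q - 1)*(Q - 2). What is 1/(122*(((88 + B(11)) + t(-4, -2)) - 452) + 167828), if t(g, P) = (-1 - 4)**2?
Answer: 1/116100 ≈ 8.6133e-6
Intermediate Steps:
B(Q) = 5 - (-1 + Q)*(-2 + Q) (B(Q) = 5 - (Q - 1)*(Q - 2) = 5 - (-1 + Q)*(-2 + Q))
t(g, P) = 25 (t(g, P) = (-5)**2 = 25)
1/(122*(((88 + B(11)) + t(-4, -2)) - 452) + 167828) = 1/(122*(((88 + (3 - 1*11**2 + 3*11)) + 25) - 452) + 167828) = 1/(122*(((88 + (3 - 1*121 + 33)) + 25) - 452) + 167828) = 1/(122*(((88 + (3 - 121 + 33)) + 25) - 452) + 167828) = 1/(122*(((88 - 85) + 25) - 452) + 167828) = 1/(122*((3 + 25) - 452) + 167828) = 1/(122*(28 - 452) + 167828) = 1/(122*(-424) + 167828) = 1/(-51728 + 167828) = 1/116100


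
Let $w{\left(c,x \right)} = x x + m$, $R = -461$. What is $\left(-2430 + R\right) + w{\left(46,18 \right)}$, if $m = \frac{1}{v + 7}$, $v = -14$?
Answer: $- \frac{17970}{7} \approx -2567.1$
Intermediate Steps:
$m = - \frac{1}{7}$ ($m = \frac{1}{-14 + 7} = \frac{1}{-7} = - \frac{1}{7} \approx -0.14286$)
$w{\left(c,x \right)} = - \frac{1}{7} + x^{2}$ ($w{\left(c,x \right)} = x x - \frac{1}{7} = x^{2} - \frac{1}{7} = - \frac{1}{7} + x^{2}$)
$\left(-2430 + R\right) + w{\left(46,18 \right)} = \left(-2430 - 461\right) - \left(\frac{1}{7} - 18^{2}\right) = -2891 + \left(- \frac{1}{7} + 324\right) = -2891 + \frac{2267}{7} = - \frac{17970}{7}$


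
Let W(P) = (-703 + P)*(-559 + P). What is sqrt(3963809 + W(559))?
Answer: sqrt(3963809) ≈ 1990.9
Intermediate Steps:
sqrt(3963809 + W(559)) = sqrt(3963809 + (392977 + 559**2 - 1262*559)) = sqrt(3963809 + (392977 + 312481 - 705458)) = sqrt(3963809 + 0) = sqrt(3963809)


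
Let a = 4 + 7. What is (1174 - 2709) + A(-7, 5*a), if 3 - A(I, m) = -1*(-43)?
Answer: -1575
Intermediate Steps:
a = 11
A(I, m) = -40 (A(I, m) = 3 - (-1)*(-43) = 3 - 1*43 = 3 - 43 = -40)
(1174 - 2709) + A(-7, 5*a) = (1174 - 2709) - 40 = -1535 - 40 = -1575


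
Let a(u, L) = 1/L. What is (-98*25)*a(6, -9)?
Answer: 2450/9 ≈ 272.22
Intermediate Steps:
a(u, L) = 1/L
(-98*25)*a(6, -9) = -98*25/(-9) = -2450*(-⅑) = 2450/9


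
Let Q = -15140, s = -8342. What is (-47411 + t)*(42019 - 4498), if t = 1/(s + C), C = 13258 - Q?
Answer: -35677781437815/20056 ≈ -1.7789e+9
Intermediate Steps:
C = 28398 (C = 13258 - 1*(-15140) = 13258 + 15140 = 28398)
t = 1/20056 (t = 1/(-8342 + 28398) = 1/20056 ≈ 4.9860e-5)
(-47411 + t)*(42019 - 4498) = (-47411 + 1/20056)*(42019 - 4498) = -950875015/20056*37521 = -35677781437815/20056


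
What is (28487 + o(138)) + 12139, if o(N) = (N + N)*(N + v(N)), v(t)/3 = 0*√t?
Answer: 78714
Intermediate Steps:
v(t) = 0 (v(t) = 3*(0*√t) = 3*0 = 0)
o(N) = 2*N² (o(N) = (N + N)*(N + 0) = (2*N)*N = 2*N²)
(28487 + o(138)) + 12139 = (28487 + 2*138²) + 12139 = (28487 + 2*19044) + 12139 = (28487 + 38088) + 12139 = 66575 + 12139 = 78714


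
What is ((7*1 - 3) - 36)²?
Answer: 1024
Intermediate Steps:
((7*1 - 3) - 36)² = ((7 - 3) - 36)² = (4 - 36)² = (-32)² = 1024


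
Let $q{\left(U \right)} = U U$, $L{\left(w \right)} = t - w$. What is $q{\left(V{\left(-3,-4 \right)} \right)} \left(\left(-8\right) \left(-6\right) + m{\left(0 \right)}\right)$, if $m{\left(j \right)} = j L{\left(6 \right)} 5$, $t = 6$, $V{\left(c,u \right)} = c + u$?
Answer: $2352$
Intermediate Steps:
$L{\left(w \right)} = 6 - w$
$m{\left(j \right)} = 0$ ($m{\left(j \right)} = j \left(6 - 6\right) 5 = j 0 \cdot 5 = 0 \cdot 5 = 0$)
$q{\left(U \right)} = U^{2}$
$q{\left(V{\left(-3,-4 \right)} \right)} \left(\left(-8\right) \left(-6\right) + m{\left(0 \right)}\right) = \left(-3 - 4\right)^{2} \left(\left(-8\right) \left(-6\right) + 0\right) = \left(-7\right)^{2} \left(48 + 0\right) = 49 \cdot 48 = 2352$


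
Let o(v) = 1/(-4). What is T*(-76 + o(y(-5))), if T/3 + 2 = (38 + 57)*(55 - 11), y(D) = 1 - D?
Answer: -1911435/2 ≈ -9.5572e+5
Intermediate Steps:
T = 12534 (T = -6 + 3*((38 + 57)*(55 - 11)) = -6 + 3*(95*44) = -6 + 3*4180 = -6 + 12540 = 12534)
o(v) = -¼
T*(-76 + o(y(-5))) = 12534*(-76 - ¼) = 12534*(-305/4) = -1911435/2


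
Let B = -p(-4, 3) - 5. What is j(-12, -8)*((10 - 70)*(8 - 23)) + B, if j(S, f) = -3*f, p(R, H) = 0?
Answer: 21595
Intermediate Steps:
B = -5 (B = -1*0 - 5 = 0 - 5 = -5)
j(-12, -8)*((10 - 70)*(8 - 23)) + B = (-3*(-8))*((10 - 70)*(8 - 23)) - 5 = 24*(-60*(-15)) - 5 = 24*900 - 5 = 21600 - 5 = 21595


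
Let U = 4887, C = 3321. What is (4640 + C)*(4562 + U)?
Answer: 75223489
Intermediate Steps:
(4640 + C)*(4562 + U) = (4640 + 3321)*(4562 + 4887) = 7961*9449 = 75223489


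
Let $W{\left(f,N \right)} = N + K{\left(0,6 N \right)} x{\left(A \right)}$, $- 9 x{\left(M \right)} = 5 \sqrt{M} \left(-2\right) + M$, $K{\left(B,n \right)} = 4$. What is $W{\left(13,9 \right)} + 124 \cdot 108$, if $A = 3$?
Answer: $\frac{40199}{3} + \frac{40 \sqrt{3}}{9} \approx 13407.0$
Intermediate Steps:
$x{\left(M \right)} = - \frac{M}{9} + \frac{10 \sqrt{M}}{9}$ ($x{\left(M \right)} = - \frac{5 \sqrt{M} \left(-2\right) + M}{9} = - \frac{- 10 \sqrt{M} + M}{9} = - \frac{M - 10 \sqrt{M}}{9} = - \frac{M}{9} + \frac{10 \sqrt{M}}{9}$)
$W{\left(f,N \right)} = - \frac{4}{3} + N + \frac{40 \sqrt{3}}{9}$ ($W{\left(f,N \right)} = N + 4 \left(\left(- \frac{1}{9}\right) 3 + \frac{10 \sqrt{3}}{9}\right) = N + 4 \left(- \frac{1}{3} + \frac{10 \sqrt{3}}{9}\right) = N - \left(\frac{4}{3} - \frac{40 \sqrt{3}}{9}\right) = - \frac{4}{3} + N + \frac{40 \sqrt{3}}{9}$)
$W{\left(13,9 \right)} + 124 \cdot 108 = \left(- \frac{4}{3} + 9 + \frac{40 \sqrt{3}}{9}\right) + 124 \cdot 108 = \left(\frac{23}{3} + \frac{40 \sqrt{3}}{9}\right) + 13392 = \frac{40199}{3} + \frac{40 \sqrt{3}}{9}$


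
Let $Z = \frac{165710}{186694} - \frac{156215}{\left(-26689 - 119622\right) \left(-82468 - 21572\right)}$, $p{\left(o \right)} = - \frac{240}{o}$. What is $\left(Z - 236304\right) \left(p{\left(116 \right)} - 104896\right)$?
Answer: $\frac{176719625314406515822375}{7129315702674} \approx 2.4788 \cdot 10^{10}$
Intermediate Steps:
$Z = \frac{872816957671}{983353890024}$ ($Z = 165710 \cdot \frac{1}{186694} - \frac{156215}{\left(-146311\right) \left(-104040\right)} = \frac{82855}{93347} - \frac{156215}{15222196440} = \frac{82855}{93347} - \frac{31243}{3044439288} = \frac{872816957671}{983353890024} \approx 0.88759$)
$\left(Z - 236304\right) \left(p{\left(116 \right)} - 104896\right) = \left(\frac{872816957671}{983353890024} - 236304\right) \left(- \frac{240}{116} - 104896\right) = - \frac{232369584811273625 \left(\left(-240\right) \frac{1}{116} - 104896\right)}{983353890024} = - \frac{232369584811273625 \left(- \frac{60}{29} - 104896\right)}{983353890024} = \left(- \frac{232369584811273625}{983353890024}\right) \left(- \frac{3042044}{29}\right) = \frac{176719625314406515822375}{7129315702674}$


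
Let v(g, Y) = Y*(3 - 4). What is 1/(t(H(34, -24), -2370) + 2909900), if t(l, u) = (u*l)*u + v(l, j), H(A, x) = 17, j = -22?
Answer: 1/98397222 ≈ 1.0163e-8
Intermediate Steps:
v(g, Y) = -Y (v(g, Y) = Y*(-1) = -Y)
t(l, u) = 22 + l*u² (t(l, u) = (u*l)*u - 1*(-22) = (l*u)*u + 22 = l*u² + 22 = 22 + l*u²)
1/(t(H(34, -24), -2370) + 2909900) = 1/((22 + 17*(-2370)²) + 2909900) = 1/((22 + 17*5616900) + 2909900) = 1/((22 + 95487300) + 2909900) = 1/(95487322 + 2909900) = 1/98397222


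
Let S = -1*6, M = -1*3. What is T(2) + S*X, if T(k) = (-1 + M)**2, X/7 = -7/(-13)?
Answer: -86/13 ≈ -6.6154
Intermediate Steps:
M = -3
X = 49/13 (X = 7*(-7/(-13)) = 7*(-7*(-1/13)) = 7*(7/13) = 49/13 ≈ 3.7692)
T(k) = 16 (T(k) = (-1 - 3)**2 = (-4)**2 = 16)
S = -6
T(2) + S*X = 16 - 6*49/13 = 16 - 294/13 = -86/13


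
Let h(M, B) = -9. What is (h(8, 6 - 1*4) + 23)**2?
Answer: 196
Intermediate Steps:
(h(8, 6 - 1*4) + 23)**2 = (-9 + 23)**2 = 14**2 = 196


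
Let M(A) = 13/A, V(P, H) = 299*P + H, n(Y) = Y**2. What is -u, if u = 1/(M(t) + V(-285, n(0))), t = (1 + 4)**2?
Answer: 25/2130362 ≈ 1.1735e-5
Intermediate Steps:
V(P, H) = H + 299*P
t = 25 (t = 5**2 = 25)
u = -25/2130362 (u = 1/(13/25 + (0**2 + 299*(-285))) = 1/(13*(1/25) + (0 - 85215)) = 1/(13/25 - 85215) = 1/(-2130362/25) = -25/2130362 ≈ -1.1735e-5)
-u = -1*(-25/2130362) = 25/2130362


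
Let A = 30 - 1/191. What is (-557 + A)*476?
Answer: -47913208/191 ≈ -2.5085e+5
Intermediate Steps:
A = 5729/191 (A = 30 - 1*1/191 = 30 - 1/191 = 5729/191 ≈ 29.995)
(-557 + A)*476 = (-557 + 5729/191)*476 = -100658/191*476 = -47913208/191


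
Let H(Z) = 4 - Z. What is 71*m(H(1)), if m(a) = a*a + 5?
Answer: 994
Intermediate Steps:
m(a) = 5 + a² (m(a) = a² + 5 = 5 + a²)
71*m(H(1)) = 71*(5 + (4 - 1*1)²) = 71*(5 + (4 - 1)²) = 71*(5 + 3²) = 71*(5 + 9) = 71*14 = 994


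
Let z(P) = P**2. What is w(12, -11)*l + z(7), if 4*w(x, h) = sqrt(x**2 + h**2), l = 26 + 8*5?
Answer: 49 + 33*sqrt(265)/2 ≈ 317.60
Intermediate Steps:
l = 66 (l = 26 + 40 = 66)
w(x, h) = sqrt(h**2 + x**2)/4 (w(x, h) = sqrt(x**2 + h**2)/4 = sqrt(h**2 + x**2)/4)
w(12, -11)*l + z(7) = (sqrt((-11)**2 + 12**2)/4)*66 + 7**2 = (sqrt(121 + 144)/4)*66 + 49 = (sqrt(265)/4)*66 + 49 = 33*sqrt(265)/2 + 49 = 49 + 33*sqrt(265)/2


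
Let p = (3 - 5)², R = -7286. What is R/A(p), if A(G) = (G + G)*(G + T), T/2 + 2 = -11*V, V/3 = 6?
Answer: 3643/1584 ≈ 2.2999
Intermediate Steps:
V = 18 (V = 3*6 = 18)
p = 4 (p = (-2)² = 4)
T = -400 (T = -4 + 2*(-11*18) = -4 + 2*(-198) = -4 - 396 = -400)
A(G) = 2*G*(-400 + G) (A(G) = (G + G)*(G - 400) = (2*G)*(-400 + G) = 2*G*(-400 + G))
R/A(p) = -7286*1/(8*(-400 + 4)) = -7286/(2*4*(-396)) = -7286/(-3168) = -7286*(-1/3168) = 3643/1584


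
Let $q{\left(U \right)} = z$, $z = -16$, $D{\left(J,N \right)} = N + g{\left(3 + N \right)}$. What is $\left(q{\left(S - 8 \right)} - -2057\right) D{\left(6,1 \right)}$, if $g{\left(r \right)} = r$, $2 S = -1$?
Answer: $10205$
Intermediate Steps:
$S = - \frac{1}{2}$ ($S = \frac{1}{2} \left(-1\right) = - \frac{1}{2} \approx -0.5$)
$D{\left(J,N \right)} = 3 + 2 N$ ($D{\left(J,N \right)} = N + \left(3 + N\right) = 3 + 2 N$)
$q{\left(U \right)} = -16$
$\left(q{\left(S - 8 \right)} - -2057\right) D{\left(6,1 \right)} = \left(-16 - -2057\right) \left(3 + 2 \cdot 1\right) = \left(-16 + 2057\right) \left(3 + 2\right) = 2041 \cdot 5 = 10205$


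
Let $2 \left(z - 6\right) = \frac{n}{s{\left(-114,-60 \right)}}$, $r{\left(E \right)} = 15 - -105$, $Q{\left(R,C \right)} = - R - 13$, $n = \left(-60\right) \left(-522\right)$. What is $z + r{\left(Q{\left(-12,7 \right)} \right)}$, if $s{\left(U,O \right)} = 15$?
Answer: $1170$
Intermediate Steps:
$n = 31320$
$Q{\left(R,C \right)} = -13 - R$
$r{\left(E \right)} = 120$ ($r{\left(E \right)} = 15 + 105 = 120$)
$z = 1050$ ($z = 6 + \frac{31320 \cdot \frac{1}{15}}{2} = 6 + \frac{1}{2} \cdot 2088 = 6 + 1044 = 1050$)
$z + r{\left(Q{\left(-12,7 \right)} \right)} = 1050 + 120 = 1170$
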